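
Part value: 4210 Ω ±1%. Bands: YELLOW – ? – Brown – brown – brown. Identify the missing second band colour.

red

4210 Ω = 421 × 10^1.
The second band gives digit 2 of the significand, and 2 is red.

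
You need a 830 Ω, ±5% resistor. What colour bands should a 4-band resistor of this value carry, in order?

830 Ω = 83 × 10^1.
8 → grey
3 → orange
Multiplier 10^1 → brown.
±5% tolerance → gold.

grey, orange, brown, gold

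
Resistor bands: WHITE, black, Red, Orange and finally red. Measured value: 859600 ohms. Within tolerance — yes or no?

White → 9 (first significant figure)
Black → 0 (second significant figure)
Red → 2 (third significant figure)
Orange → ×10^3 multiplier
Red → ±2% tolerance
902 × 1000 = 902000 Ω
Allowed range: 883960 Ω to 920040 Ω.
859600 ohms lies outside that range.

no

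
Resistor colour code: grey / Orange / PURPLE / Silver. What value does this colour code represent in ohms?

830000000 Ω

Grey → 8 (first significant figure)
Orange → 3 (second significant figure)
Violet → ×10^7 multiplier
83 × 10000000 = 830000000 Ω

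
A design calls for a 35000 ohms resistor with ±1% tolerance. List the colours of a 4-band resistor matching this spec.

35000 Ω = 35 × 10^3.
3 → orange
5 → green
Multiplier 10^3 → orange.
±1% tolerance → brown.

orange, green, orange, brown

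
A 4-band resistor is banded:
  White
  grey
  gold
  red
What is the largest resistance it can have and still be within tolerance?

White → 9 (first significant figure)
Grey → 8 (second significant figure)
Gold → ×0.1 multiplier
Red → ±2% tolerance
98 × 0.1 = 9.8 Ω
Largest = 9.8 × (1 + 2/100) = 9.996 Ω.

9.996 Ω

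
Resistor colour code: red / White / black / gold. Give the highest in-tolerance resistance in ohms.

Red → 2 (first significant figure)
White → 9 (second significant figure)
Black → ×1 multiplier
Gold → ±5% tolerance
29 × 1 = 29 Ω
Highest = 29 × (1 + 5/100) = 30.45 Ω.

30.45 Ω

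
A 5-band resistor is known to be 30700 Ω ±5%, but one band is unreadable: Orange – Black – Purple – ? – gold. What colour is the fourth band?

red

30700 Ω = 307 × 10^2.
The fourth band is the multiplier, 10^2, which is red.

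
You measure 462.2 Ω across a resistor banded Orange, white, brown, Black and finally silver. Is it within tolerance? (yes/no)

Orange → 3 (first significant figure)
White → 9 (second significant figure)
Brown → 1 (third significant figure)
Black → ×1 multiplier
Silver → ±10% tolerance
391 × 1 = 391 Ω
Allowed range: 351.9 Ω to 430.1 Ω.
462.2 Ω lies outside that range.

no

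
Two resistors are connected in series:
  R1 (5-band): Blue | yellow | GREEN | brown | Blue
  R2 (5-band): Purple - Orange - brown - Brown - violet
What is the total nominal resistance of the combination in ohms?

13760 Ω

R1: blue, yellow, green → 645; brown ×10 → 6450 Ω.
R2: violet, orange, brown → 731; brown ×10 → 7310 Ω.
Series: 6450 + 7310 = 13760 Ω.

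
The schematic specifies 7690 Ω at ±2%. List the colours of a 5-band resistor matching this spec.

violet, blue, white, brown, red

7690 Ω = 769 × 10^1.
7 → violet
6 → blue
9 → white
Multiplier 10^1 → brown.
±2% tolerance → red.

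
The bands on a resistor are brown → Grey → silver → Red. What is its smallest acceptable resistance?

0.1764 Ω

Brown → 1 (first significant figure)
Grey → 8 (second significant figure)
Silver → ×0.01 multiplier
Red → ±2% tolerance
18 × 0.01 = 0.18 Ω
Smallest = 0.18 × (1 − 2/100) = 0.1764 Ω.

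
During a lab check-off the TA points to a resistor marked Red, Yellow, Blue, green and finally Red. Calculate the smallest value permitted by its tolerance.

Red → 2 (first significant figure)
Yellow → 4 (second significant figure)
Blue → 6 (third significant figure)
Green → ×10^5 multiplier
Red → ±2% tolerance
246 × 100000 = 24600000 Ω
Smallest = 24600000 × (1 − 2/100) = 24108000 Ω.

24108000 Ω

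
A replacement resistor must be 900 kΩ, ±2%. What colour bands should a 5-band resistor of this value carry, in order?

900000 Ω = 900 × 10^3.
9 → white
0 → black
0 → black
Multiplier 10^3 → orange.
±2% tolerance → red.

white, black, black, orange, red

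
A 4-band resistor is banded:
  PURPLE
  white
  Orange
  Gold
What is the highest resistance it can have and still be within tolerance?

82950 Ω

Violet → 7 (first significant figure)
White → 9 (second significant figure)
Orange → ×10^3 multiplier
Gold → ±5% tolerance
79 × 1000 = 79000 Ω
Highest = 79000 × (1 + 5/100) = 82950 Ω.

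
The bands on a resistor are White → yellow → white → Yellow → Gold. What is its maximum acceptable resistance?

White → 9 (first significant figure)
Yellow → 4 (second significant figure)
White → 9 (third significant figure)
Yellow → ×10^4 multiplier
Gold → ±5% tolerance
949 × 10000 = 9490000 Ω
Maximum = 9490000 × (1 + 5/100) = 9964500 Ω.

9964500 Ω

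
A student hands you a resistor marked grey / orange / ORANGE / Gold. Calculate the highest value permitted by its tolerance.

87150 Ω

Grey → 8 (first significant figure)
Orange → 3 (second significant figure)
Orange → ×10^3 multiplier
Gold → ±5% tolerance
83 × 1000 = 83000 Ω
Highest = 83000 × (1 + 5/100) = 87150 Ω.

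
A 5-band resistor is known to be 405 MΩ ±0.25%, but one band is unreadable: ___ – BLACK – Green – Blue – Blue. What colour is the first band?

405000000 Ω = 405 × 10^6.
The first band gives digit 4 of the significand, and 4 is yellow.

yellow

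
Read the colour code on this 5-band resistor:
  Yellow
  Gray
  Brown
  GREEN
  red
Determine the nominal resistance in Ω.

Yellow → 4 (first significant figure)
Grey → 8 (second significant figure)
Brown → 1 (third significant figure)
Green → ×10^5 multiplier
481 × 100000 = 48100000 Ω

48100000 Ω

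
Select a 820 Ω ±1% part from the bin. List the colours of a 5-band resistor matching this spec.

grey, red, black, black, brown

820 Ω = 820 × 10^0.
8 → grey
2 → red
0 → black
Multiplier 10^0 → black.
±1% tolerance → brown.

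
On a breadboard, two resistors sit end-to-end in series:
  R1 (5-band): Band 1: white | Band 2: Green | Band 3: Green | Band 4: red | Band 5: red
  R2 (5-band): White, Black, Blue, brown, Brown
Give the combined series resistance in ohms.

R1: white, green, green → 955; red ×10^2 → 95500 Ω.
R2: white, black, blue → 906; brown ×10 → 9060 Ω.
Series: 95500 + 9060 = 104560 Ω.

104560 Ω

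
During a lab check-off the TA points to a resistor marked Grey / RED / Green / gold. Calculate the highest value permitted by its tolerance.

8610000 Ω

Grey → 8 (first significant figure)
Red → 2 (second significant figure)
Green → ×10^5 multiplier
Gold → ±5% tolerance
82 × 100000 = 8200000 Ω
Highest = 8200000 × (1 + 5/100) = 8610000 Ω.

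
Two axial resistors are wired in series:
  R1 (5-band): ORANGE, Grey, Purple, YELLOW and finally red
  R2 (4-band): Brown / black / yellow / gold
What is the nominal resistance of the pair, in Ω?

3970000 Ω

R1: orange, grey, violet → 387; yellow ×10^4 → 3870000 Ω.
R2: brown, black → 10; yellow ×10^4 → 100000 Ω.
Series: 3870000 + 100000 = 3970000 Ω.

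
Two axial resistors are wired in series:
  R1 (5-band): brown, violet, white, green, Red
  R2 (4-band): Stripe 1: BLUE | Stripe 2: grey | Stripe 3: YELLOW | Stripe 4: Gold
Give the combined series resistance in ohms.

R1: brown, violet, white → 179; green ×10^5 → 17900000 Ω.
R2: blue, grey → 68; yellow ×10^4 → 680000 Ω.
Series: 17900000 + 680000 = 18580000 Ω.

18580000 Ω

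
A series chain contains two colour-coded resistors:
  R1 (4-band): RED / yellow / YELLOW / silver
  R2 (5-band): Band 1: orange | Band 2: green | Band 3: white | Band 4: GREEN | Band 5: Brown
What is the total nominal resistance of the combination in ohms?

36140000 Ω

R1: red, yellow → 24; yellow ×10^4 → 240000 Ω.
R2: orange, green, white → 359; green ×10^5 → 35900000 Ω.
Series: 240000 + 35900000 = 36140000 Ω.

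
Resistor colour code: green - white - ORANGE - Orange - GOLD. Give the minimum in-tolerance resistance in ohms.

Green → 5 (first significant figure)
White → 9 (second significant figure)
Orange → 3 (third significant figure)
Orange → ×10^3 multiplier
Gold → ±5% tolerance
593 × 1000 = 593000 Ω
Minimum = 593000 × (1 − 5/100) = 563350 Ω.

563350 Ω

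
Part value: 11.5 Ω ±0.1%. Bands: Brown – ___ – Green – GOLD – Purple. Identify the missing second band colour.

brown

11.5 Ω = 115 × 10^-1.
The second band gives digit 1 of the significand, and 1 is brown.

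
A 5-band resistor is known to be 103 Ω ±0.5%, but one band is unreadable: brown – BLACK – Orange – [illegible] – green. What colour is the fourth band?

103 Ω = 103 × 10^0.
The fourth band is the multiplier, 10^0, which is black.

black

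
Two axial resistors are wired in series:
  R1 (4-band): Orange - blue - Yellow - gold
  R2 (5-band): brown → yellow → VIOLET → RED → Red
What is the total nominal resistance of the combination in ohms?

R1: orange, blue → 36; yellow ×10^4 → 360000 Ω.
R2: brown, yellow, violet → 147; red ×10^2 → 14700 Ω.
Series: 360000 + 14700 = 374700 Ω.

374700 Ω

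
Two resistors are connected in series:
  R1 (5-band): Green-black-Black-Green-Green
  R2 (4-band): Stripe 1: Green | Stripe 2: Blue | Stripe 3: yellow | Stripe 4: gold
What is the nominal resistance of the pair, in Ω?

50560000 Ω

R1: green, black, black → 500; green ×10^5 → 50000000 Ω.
R2: green, blue → 56; yellow ×10^4 → 560000 Ω.
Series: 50000000 + 560000 = 50560000 Ω.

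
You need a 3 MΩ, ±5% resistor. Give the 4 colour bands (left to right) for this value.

3000000 Ω = 30 × 10^5.
3 → orange
0 → black
Multiplier 10^5 → green.
±5% tolerance → gold.

orange, black, green, gold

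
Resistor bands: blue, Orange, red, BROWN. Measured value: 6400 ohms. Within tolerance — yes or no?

Blue → 6 (first significant figure)
Orange → 3 (second significant figure)
Red → ×10^2 multiplier
Brown → ±1% tolerance
63 × 100 = 6300 Ω
Allowed range: 6237 Ω to 6363 Ω.
6400 ohms lies outside that range.

no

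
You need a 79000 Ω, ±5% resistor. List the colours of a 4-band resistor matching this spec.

violet, white, orange, gold

79000 Ω = 79 × 10^3.
7 → violet
9 → white
Multiplier 10^3 → orange.
±5% tolerance → gold.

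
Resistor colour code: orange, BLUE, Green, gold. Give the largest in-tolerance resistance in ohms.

Orange → 3 (first significant figure)
Blue → 6 (second significant figure)
Green → ×10^5 multiplier
Gold → ±5% tolerance
36 × 100000 = 3600000 Ω
Largest = 3600000 × (1 + 5/100) = 3780000 Ω.

3780000 Ω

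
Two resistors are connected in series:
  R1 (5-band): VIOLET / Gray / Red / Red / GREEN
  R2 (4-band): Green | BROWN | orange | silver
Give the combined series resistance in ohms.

129200 Ω

R1: violet, grey, red → 782; red ×10^2 → 78200 Ω.
R2: green, brown → 51; orange ×10^3 → 51000 Ω.
Series: 78200 + 51000 = 129200 Ω.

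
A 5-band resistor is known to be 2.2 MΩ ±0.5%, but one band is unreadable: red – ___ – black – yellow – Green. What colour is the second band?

2200000 Ω = 220 × 10^4.
The second band gives digit 2 of the significand, and 2 is red.

red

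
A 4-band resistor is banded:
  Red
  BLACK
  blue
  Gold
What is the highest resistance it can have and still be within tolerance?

Red → 2 (first significant figure)
Black → 0 (second significant figure)
Blue → ×10^6 multiplier
Gold → ±5% tolerance
20 × 1000000 = 20000000 Ω
Highest = 20000000 × (1 + 5/100) = 21000000 Ω.

21000000 Ω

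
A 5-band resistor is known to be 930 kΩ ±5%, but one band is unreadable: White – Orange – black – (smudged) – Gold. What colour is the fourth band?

930000 Ω = 930 × 10^3.
The fourth band is the multiplier, 10^3, which is orange.

orange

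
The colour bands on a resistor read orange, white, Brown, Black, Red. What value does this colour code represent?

391 Ω

Orange → 3 (first significant figure)
White → 9 (second significant figure)
Brown → 1 (third significant figure)
Black → ×1 multiplier
391 × 1 = 391 Ω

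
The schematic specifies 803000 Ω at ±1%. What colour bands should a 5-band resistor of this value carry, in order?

803000 Ω = 803 × 10^3.
8 → grey
0 → black
3 → orange
Multiplier 10^3 → orange.
±1% tolerance → brown.

grey, black, orange, orange, brown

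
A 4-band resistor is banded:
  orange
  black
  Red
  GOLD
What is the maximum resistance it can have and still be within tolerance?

3150 Ω

Orange → 3 (first significant figure)
Black → 0 (second significant figure)
Red → ×10^2 multiplier
Gold → ±5% tolerance
30 × 100 = 3000 Ω
Maximum = 3000 × (1 + 5/100) = 3150 Ω.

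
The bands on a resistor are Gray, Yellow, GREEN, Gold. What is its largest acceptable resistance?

Grey → 8 (first significant figure)
Yellow → 4 (second significant figure)
Green → ×10^5 multiplier
Gold → ±5% tolerance
84 × 100000 = 8400000 Ω
Largest = 8400000 × (1 + 5/100) = 8820000 Ω.

8820000 Ω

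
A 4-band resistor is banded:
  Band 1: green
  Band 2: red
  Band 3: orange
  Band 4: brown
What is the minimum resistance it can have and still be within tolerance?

Green → 5 (first significant figure)
Red → 2 (second significant figure)
Orange → ×10^3 multiplier
Brown → ±1% tolerance
52 × 1000 = 52000 Ω
Minimum = 52000 × (1 − 1/100) = 51480 Ω.

51480 Ω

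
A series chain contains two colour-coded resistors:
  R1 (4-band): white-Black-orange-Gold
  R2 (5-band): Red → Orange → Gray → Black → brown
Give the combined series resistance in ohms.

R1: white, black → 90; orange ×10^3 → 90000 Ω.
R2: red, orange, grey → 238; black ×1 → 238 Ω.
Series: 90000 + 238 = 90238 Ω.

90238 Ω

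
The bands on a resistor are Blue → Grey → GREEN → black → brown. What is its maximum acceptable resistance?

Blue → 6 (first significant figure)
Grey → 8 (second significant figure)
Green → 5 (third significant figure)
Black → ×1 multiplier
Brown → ±1% tolerance
685 × 1 = 685 Ω
Maximum = 685 × (1 + 1/100) = 691.85 Ω.

691.85 Ω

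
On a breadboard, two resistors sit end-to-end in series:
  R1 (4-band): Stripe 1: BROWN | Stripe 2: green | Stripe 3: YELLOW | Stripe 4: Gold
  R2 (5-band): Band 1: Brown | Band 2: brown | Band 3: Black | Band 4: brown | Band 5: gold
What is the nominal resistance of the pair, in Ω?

151100 Ω

R1: brown, green → 15; yellow ×10^4 → 150000 Ω.
R2: brown, brown, black → 110; brown ×10 → 1100 Ω.
Series: 150000 + 1100 = 151100 Ω.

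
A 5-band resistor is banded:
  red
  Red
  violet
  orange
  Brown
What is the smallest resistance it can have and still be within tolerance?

224730 Ω

Red → 2 (first significant figure)
Red → 2 (second significant figure)
Violet → 7 (third significant figure)
Orange → ×10^3 multiplier
Brown → ±1% tolerance
227 × 1000 = 227000 Ω
Smallest = 227000 × (1 − 1/100) = 224730 Ω.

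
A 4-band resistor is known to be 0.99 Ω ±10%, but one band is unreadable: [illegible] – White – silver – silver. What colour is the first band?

white

0.99 Ω = 99 × 10^-2.
The first band gives digit 9 of the significand, and 9 is white.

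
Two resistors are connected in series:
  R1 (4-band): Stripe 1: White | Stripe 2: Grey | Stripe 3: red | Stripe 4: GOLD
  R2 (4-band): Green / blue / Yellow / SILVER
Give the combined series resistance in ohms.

R1: white, grey → 98; red ×10^2 → 9800 Ω.
R2: green, blue → 56; yellow ×10^4 → 560000 Ω.
Series: 9800 + 560000 = 569800 Ω.

569800 Ω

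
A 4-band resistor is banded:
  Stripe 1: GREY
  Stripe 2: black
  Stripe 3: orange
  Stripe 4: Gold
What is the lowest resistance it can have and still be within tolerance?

76000 Ω

Grey → 8 (first significant figure)
Black → 0 (second significant figure)
Orange → ×10^3 multiplier
Gold → ±5% tolerance
80 × 1000 = 80000 Ω
Lowest = 80000 × (1 − 5/100) = 76000 Ω.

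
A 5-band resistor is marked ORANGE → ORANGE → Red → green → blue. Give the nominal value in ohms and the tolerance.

33200000 Ω ±0.25%

Orange → 3 (first significant figure)
Orange → 3 (second significant figure)
Red → 2 (third significant figure)
Green → ×10^5 multiplier
Blue → ±0.25% tolerance
332 × 100000 = 33200000 Ω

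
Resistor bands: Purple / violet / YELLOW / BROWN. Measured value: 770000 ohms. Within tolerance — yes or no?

yes

Violet → 7 (first significant figure)
Violet → 7 (second significant figure)
Yellow → ×10^4 multiplier
Brown → ±1% tolerance
77 × 10000 = 770000 Ω
Allowed range: 762300 Ω to 777700 Ω.
770000 ohms lies inside that range.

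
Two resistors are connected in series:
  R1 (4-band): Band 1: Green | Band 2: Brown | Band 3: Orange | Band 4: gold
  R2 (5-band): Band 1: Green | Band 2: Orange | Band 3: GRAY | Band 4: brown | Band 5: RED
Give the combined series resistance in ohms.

56380 Ω

R1: green, brown → 51; orange ×10^3 → 51000 Ω.
R2: green, orange, grey → 538; brown ×10 → 5380 Ω.
Series: 51000 + 5380 = 56380 Ω.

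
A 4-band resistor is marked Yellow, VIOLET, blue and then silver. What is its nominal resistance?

47000000 Ω

Yellow → 4 (first significant figure)
Violet → 7 (second significant figure)
Blue → ×10^6 multiplier
47 × 1000000 = 47000000 Ω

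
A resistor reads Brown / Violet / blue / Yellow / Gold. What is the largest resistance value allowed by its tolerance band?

Brown → 1 (first significant figure)
Violet → 7 (second significant figure)
Blue → 6 (third significant figure)
Yellow → ×10^4 multiplier
Gold → ±5% tolerance
176 × 10000 = 1760000 Ω
Largest = 1760000 × (1 + 5/100) = 1848000 Ω.

1848000 Ω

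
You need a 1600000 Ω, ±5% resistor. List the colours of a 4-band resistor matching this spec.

brown, blue, green, gold

1600000 Ω = 16 × 10^5.
1 → brown
6 → blue
Multiplier 10^5 → green.
±5% tolerance → gold.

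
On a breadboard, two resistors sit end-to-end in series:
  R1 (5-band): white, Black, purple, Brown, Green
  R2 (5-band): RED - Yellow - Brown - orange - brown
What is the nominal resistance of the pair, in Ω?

250070 Ω

R1: white, black, violet → 907; brown ×10 → 9070 Ω.
R2: red, yellow, brown → 241; orange ×10^3 → 241000 Ω.
Series: 9070 + 241000 = 250070 Ω.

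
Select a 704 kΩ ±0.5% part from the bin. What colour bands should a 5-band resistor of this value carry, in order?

violet, black, yellow, orange, green

704000 Ω = 704 × 10^3.
7 → violet
0 → black
4 → yellow
Multiplier 10^3 → orange.
±0.5% tolerance → green.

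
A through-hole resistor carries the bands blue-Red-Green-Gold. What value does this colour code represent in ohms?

Blue → 6 (first significant figure)
Red → 2 (second significant figure)
Green → ×10^5 multiplier
62 × 100000 = 6200000 Ω

6200000 Ω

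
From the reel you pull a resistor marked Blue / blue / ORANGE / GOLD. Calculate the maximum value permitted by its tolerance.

Blue → 6 (first significant figure)
Blue → 6 (second significant figure)
Orange → ×10^3 multiplier
Gold → ±5% tolerance
66 × 1000 = 66000 Ω
Maximum = 66000 × (1 + 5/100) = 69300 Ω.

69300 Ω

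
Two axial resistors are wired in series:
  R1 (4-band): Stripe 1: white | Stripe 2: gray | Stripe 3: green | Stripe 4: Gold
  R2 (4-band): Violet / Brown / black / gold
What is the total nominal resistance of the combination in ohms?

9800071 Ω

R1: white, grey → 98; green ×10^5 → 9800000 Ω.
R2: violet, brown → 71; black ×1 → 71 Ω.
Series: 9800000 + 71 = 9800071 Ω.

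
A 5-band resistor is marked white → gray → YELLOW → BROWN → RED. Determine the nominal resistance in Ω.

White → 9 (first significant figure)
Grey → 8 (second significant figure)
Yellow → 4 (third significant figure)
Brown → ×10 multiplier
984 × 10 = 9840 Ω

9840 Ω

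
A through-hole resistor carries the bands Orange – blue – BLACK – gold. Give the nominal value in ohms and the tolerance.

Orange → 3 (first significant figure)
Blue → 6 (second significant figure)
Black → ×1 multiplier
Gold → ±5% tolerance
36 × 1 = 36 Ω

36 Ω ±5%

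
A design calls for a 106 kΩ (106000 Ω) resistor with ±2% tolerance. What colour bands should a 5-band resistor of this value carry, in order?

brown, black, blue, orange, red

106000 Ω = 106 × 10^3.
1 → brown
0 → black
6 → blue
Multiplier 10^3 → orange.
±2% tolerance → red.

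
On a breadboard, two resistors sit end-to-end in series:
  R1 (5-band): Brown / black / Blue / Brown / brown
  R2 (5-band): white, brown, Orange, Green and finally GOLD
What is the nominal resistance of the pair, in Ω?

91301060 Ω

R1: brown, black, blue → 106; brown ×10 → 1060 Ω.
R2: white, brown, orange → 913; green ×10^5 → 91300000 Ω.
Series: 1060 + 91300000 = 91301060 Ω.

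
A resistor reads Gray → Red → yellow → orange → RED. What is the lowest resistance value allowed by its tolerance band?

807520 Ω

Grey → 8 (first significant figure)
Red → 2 (second significant figure)
Yellow → 4 (third significant figure)
Orange → ×10^3 multiplier
Red → ±2% tolerance
824 × 1000 = 824000 Ω
Lowest = 824000 × (1 − 2/100) = 807520 Ω.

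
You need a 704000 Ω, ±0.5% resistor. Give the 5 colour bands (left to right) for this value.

violet, black, yellow, orange, green

704000 Ω = 704 × 10^3.
7 → violet
0 → black
4 → yellow
Multiplier 10^3 → orange.
±0.5% tolerance → green.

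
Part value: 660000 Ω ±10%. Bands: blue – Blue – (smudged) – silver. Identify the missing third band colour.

yellow

660000 Ω = 66 × 10^4.
The third band is the multiplier, 10^4, which is yellow.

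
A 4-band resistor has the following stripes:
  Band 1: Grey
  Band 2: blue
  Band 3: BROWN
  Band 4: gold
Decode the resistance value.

Grey → 8 (first significant figure)
Blue → 6 (second significant figure)
Brown → ×10 multiplier
86 × 10 = 860 Ω

860 Ω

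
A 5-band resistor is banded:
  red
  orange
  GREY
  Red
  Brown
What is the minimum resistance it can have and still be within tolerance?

Red → 2 (first significant figure)
Orange → 3 (second significant figure)
Grey → 8 (third significant figure)
Red → ×10^2 multiplier
Brown → ±1% tolerance
238 × 100 = 23800 Ω
Minimum = 23800 × (1 − 1/100) = 23562 Ω.

23562 Ω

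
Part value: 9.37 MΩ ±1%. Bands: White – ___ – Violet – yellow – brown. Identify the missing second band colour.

orange

9370000 Ω = 937 × 10^4.
The second band gives digit 3 of the significand, and 3 is orange.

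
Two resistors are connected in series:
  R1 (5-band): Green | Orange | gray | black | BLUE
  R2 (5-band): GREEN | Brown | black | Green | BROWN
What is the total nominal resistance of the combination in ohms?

R1: green, orange, grey → 538; black ×1 → 538 Ω.
R2: green, brown, black → 510; green ×10^5 → 51000000 Ω.
Series: 538 + 51000000 = 51000538 Ω.

51000538 Ω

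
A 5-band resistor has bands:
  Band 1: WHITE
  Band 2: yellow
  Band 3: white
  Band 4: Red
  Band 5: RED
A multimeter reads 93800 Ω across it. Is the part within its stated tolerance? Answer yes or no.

White → 9 (first significant figure)
Yellow → 4 (second significant figure)
White → 9 (third significant figure)
Red → ×10^2 multiplier
Red → ±2% tolerance
949 × 100 = 94900 Ω
Allowed range: 93002 Ω to 96798 Ω.
93800 Ω lies inside that range.

yes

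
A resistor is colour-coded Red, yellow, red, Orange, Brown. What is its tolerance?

The last band, brown, is the tolerance band.
Brown corresponds to ±1%.

±1%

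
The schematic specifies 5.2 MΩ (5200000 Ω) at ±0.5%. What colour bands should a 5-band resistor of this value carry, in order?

green, red, black, yellow, green

5200000 Ω = 520 × 10^4.
5 → green
2 → red
0 → black
Multiplier 10^4 → yellow.
±0.5% tolerance → green.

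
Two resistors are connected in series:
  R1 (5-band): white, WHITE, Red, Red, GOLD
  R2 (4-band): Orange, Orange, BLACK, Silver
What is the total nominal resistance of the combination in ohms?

R1: white, white, red → 992; red ×10^2 → 99200 Ω.
R2: orange, orange → 33; black ×1 → 33 Ω.
Series: 99200 + 33 = 99233 Ω.

99233 Ω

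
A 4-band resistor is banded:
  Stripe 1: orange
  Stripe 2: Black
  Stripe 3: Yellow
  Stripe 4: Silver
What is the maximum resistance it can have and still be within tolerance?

330000 Ω

Orange → 3 (first significant figure)
Black → 0 (second significant figure)
Yellow → ×10^4 multiplier
Silver → ±10% tolerance
30 × 10000 = 300000 Ω
Maximum = 300000 × (1 + 10/100) = 330000 Ω.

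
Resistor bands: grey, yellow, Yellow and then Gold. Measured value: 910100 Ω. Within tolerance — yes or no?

no

Grey → 8 (first significant figure)
Yellow → 4 (second significant figure)
Yellow → ×10^4 multiplier
Gold → ±5% tolerance
84 × 10000 = 840000 Ω
Allowed range: 798000 Ω to 882000 Ω.
910100 Ω lies outside that range.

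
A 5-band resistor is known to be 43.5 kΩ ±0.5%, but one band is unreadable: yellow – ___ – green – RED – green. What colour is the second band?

orange

43500 Ω = 435 × 10^2.
The second band gives digit 3 of the significand, and 3 is orange.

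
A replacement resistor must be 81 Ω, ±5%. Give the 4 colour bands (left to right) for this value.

grey, brown, black, gold

81 Ω = 81 × 10^0.
8 → grey
1 → brown
Multiplier 10^0 → black.
±5% tolerance → gold.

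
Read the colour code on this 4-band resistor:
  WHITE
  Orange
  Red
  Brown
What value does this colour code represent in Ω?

White → 9 (first significant figure)
Orange → 3 (second significant figure)
Red → ×10^2 multiplier
93 × 100 = 9300 Ω

9300 Ω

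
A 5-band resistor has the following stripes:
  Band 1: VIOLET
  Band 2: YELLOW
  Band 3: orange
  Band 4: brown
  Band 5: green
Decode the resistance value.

Violet → 7 (first significant figure)
Yellow → 4 (second significant figure)
Orange → 3 (third significant figure)
Brown → ×10 multiplier
743 × 10 = 7430 Ω

7430 Ω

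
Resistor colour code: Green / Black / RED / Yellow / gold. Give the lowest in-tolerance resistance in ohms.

Green → 5 (first significant figure)
Black → 0 (second significant figure)
Red → 2 (third significant figure)
Yellow → ×10^4 multiplier
Gold → ±5% tolerance
502 × 10000 = 5020000 Ω
Lowest = 5020000 × (1 − 5/100) = 4769000 Ω.

4769000 Ω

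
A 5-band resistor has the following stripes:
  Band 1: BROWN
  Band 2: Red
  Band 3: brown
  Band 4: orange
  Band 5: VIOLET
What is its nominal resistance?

121000 Ω

Brown → 1 (first significant figure)
Red → 2 (second significant figure)
Brown → 1 (third significant figure)
Orange → ×10^3 multiplier
121 × 1000 = 121000 Ω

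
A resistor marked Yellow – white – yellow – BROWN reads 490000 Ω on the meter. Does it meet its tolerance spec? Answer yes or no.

Yellow → 4 (first significant figure)
White → 9 (second significant figure)
Yellow → ×10^4 multiplier
Brown → ±1% tolerance
49 × 10000 = 490000 Ω
Allowed range: 485100 Ω to 494900 Ω.
490000 Ω lies inside that range.

yes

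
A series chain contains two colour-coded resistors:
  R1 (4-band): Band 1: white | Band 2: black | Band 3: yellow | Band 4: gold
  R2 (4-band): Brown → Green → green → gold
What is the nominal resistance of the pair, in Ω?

2400000 Ω

R1: white, black → 90; yellow ×10^4 → 900000 Ω.
R2: brown, green → 15; green ×10^5 → 1500000 Ω.
Series: 900000 + 1500000 = 2400000 Ω.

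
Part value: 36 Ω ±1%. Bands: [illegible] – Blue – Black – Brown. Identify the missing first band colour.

36 Ω = 36 × 10^0.
The first band gives digit 3 of the significand, and 3 is orange.

orange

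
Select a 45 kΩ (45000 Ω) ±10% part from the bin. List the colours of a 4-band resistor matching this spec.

45000 Ω = 45 × 10^3.
4 → yellow
5 → green
Multiplier 10^3 → orange.
±10% tolerance → silver.

yellow, green, orange, silver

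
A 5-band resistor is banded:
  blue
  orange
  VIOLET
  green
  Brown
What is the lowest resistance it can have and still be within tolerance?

Blue → 6 (first significant figure)
Orange → 3 (second significant figure)
Violet → 7 (third significant figure)
Green → ×10^5 multiplier
Brown → ±1% tolerance
637 × 100000 = 63700000 Ω
Lowest = 63700000 × (1 − 1/100) = 63063000 Ω.

63063000 Ω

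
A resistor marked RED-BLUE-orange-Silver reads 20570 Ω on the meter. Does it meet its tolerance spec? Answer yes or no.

Red → 2 (first significant figure)
Blue → 6 (second significant figure)
Orange → ×10^3 multiplier
Silver → ±10% tolerance
26 × 1000 = 26000 Ω
Allowed range: 23400 Ω to 28600 Ω.
20570 Ω lies outside that range.

no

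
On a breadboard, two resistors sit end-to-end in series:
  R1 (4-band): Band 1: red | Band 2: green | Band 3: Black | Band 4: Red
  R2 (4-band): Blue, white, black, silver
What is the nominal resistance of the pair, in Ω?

R1: red, green → 25; black ×1 → 25 Ω.
R2: blue, white → 69; black ×1 → 69 Ω.
Series: 25 + 69 = 94 Ω.

94 Ω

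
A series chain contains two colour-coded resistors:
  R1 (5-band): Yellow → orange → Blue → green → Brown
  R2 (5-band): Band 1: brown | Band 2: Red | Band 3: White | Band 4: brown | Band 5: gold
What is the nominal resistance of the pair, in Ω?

43601290 Ω

R1: yellow, orange, blue → 436; green ×10^5 → 43600000 Ω.
R2: brown, red, white → 129; brown ×10 → 1290 Ω.
Series: 43600000 + 1290 = 43601290 Ω.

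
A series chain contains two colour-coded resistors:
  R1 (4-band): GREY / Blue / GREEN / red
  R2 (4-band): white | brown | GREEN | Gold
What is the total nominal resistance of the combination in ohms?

R1: grey, blue → 86; green ×10^5 → 8600000 Ω.
R2: white, brown → 91; green ×10^5 → 9100000 Ω.
Series: 8600000 + 9100000 = 17700000 Ω.

17700000 Ω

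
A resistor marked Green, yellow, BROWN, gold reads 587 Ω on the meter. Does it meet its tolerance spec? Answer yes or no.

no

Green → 5 (first significant figure)
Yellow → 4 (second significant figure)
Brown → ×10 multiplier
Gold → ±5% tolerance
54 × 10 = 540 Ω
Allowed range: 513 Ω to 567 Ω.
587 Ω lies outside that range.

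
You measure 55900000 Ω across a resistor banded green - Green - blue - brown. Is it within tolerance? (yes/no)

no

Green → 5 (first significant figure)
Green → 5 (second significant figure)
Blue → ×10^6 multiplier
Brown → ±1% tolerance
55 × 1000000 = 55000000 Ω
Allowed range: 54450000 Ω to 55550000 Ω.
55900000 Ω lies outside that range.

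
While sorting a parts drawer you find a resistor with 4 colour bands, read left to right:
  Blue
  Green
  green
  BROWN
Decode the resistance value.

Blue → 6 (first significant figure)
Green → 5 (second significant figure)
Green → ×10^5 multiplier
65 × 100000 = 6500000 Ω

6500000 Ω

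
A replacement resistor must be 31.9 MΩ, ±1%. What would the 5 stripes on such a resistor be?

orange, brown, white, green, brown

31900000 Ω = 319 × 10^5.
3 → orange
1 → brown
9 → white
Multiplier 10^5 → green.
±1% tolerance → brown.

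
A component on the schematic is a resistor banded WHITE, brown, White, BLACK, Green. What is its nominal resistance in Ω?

919 Ω

White → 9 (first significant figure)
Brown → 1 (second significant figure)
White → 9 (third significant figure)
Black → ×1 multiplier
919 × 1 = 919 Ω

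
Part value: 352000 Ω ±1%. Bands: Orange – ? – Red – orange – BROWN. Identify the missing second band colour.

green

352000 Ω = 352 × 10^3.
The second band gives digit 5 of the significand, and 5 is green.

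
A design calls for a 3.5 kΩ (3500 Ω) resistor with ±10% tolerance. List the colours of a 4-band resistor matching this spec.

3500 Ω = 35 × 10^2.
3 → orange
5 → green
Multiplier 10^2 → red.
±10% tolerance → silver.

orange, green, red, silver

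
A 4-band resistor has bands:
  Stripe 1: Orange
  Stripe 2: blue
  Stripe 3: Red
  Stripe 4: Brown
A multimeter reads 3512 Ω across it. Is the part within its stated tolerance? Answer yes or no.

no

Orange → 3 (first significant figure)
Blue → 6 (second significant figure)
Red → ×10^2 multiplier
Brown → ±1% tolerance
36 × 100 = 3600 Ω
Allowed range: 3564 Ω to 3636 Ω.
3512 Ω lies outside that range.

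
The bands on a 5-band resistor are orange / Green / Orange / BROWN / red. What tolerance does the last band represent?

The last band, red, is the tolerance band.
Red corresponds to ±2%.

±2%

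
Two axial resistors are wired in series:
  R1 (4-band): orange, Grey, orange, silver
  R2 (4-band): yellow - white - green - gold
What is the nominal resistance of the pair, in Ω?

4938000 Ω

R1: orange, grey → 38; orange ×10^3 → 38000 Ω.
R2: yellow, white → 49; green ×10^5 → 4900000 Ω.
Series: 38000 + 4900000 = 4938000 Ω.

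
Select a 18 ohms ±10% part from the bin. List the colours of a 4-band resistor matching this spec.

18 Ω = 18 × 10^0.
1 → brown
8 → grey
Multiplier 10^0 → black.
±10% tolerance → silver.

brown, grey, black, silver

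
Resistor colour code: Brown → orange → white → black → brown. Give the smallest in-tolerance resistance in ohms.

Brown → 1 (first significant figure)
Orange → 3 (second significant figure)
White → 9 (third significant figure)
Black → ×1 multiplier
Brown → ±1% tolerance
139 × 1 = 139 Ω
Smallest = 139 × (1 − 1/100) = 137.61 Ω.

137.61 Ω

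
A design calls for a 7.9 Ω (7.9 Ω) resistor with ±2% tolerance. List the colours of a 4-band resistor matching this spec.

7.9 Ω = 79 × 10^-1.
7 → violet
9 → white
Multiplier 10^-1 → gold.
±2% tolerance → red.

violet, white, gold, red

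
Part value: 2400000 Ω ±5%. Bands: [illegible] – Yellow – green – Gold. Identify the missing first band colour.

red

2400000 Ω = 24 × 10^5.
The first band gives digit 2 of the significand, and 2 is red.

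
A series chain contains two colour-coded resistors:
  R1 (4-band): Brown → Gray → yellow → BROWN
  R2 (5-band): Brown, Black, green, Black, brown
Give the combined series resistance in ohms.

R1: brown, grey → 18; yellow ×10^4 → 180000 Ω.
R2: brown, black, green → 105; black ×1 → 105 Ω.
Series: 180000 + 105 = 180105 Ω.

180105 Ω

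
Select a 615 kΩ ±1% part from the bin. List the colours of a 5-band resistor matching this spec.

blue, brown, green, orange, brown

615000 Ω = 615 × 10^3.
6 → blue
1 → brown
5 → green
Multiplier 10^3 → orange.
±1% tolerance → brown.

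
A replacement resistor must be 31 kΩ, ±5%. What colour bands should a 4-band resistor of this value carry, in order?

31000 Ω = 31 × 10^3.
3 → orange
1 → brown
Multiplier 10^3 → orange.
±5% tolerance → gold.

orange, brown, orange, gold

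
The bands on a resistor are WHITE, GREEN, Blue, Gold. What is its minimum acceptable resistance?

90250000 Ω

White → 9 (first significant figure)
Green → 5 (second significant figure)
Blue → ×10^6 multiplier
Gold → ±5% tolerance
95 × 1000000 = 95000000 Ω
Minimum = 95000000 × (1 − 5/100) = 90250000 Ω.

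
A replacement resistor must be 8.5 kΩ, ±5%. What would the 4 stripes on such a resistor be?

grey, green, red, gold

8500 Ω = 85 × 10^2.
8 → grey
5 → green
Multiplier 10^2 → red.
±5% tolerance → gold.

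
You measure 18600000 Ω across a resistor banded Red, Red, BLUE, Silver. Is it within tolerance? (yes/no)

no

Red → 2 (first significant figure)
Red → 2 (second significant figure)
Blue → ×10^6 multiplier
Silver → ±10% tolerance
22 × 1000000 = 22000000 Ω
Allowed range: 19800000 Ω to 24200000 Ω.
18600000 Ω lies outside that range.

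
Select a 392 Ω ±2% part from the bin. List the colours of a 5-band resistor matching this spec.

orange, white, red, black, red

392 Ω = 392 × 10^0.
3 → orange
9 → white
2 → red
Multiplier 10^0 → black.
±2% tolerance → red.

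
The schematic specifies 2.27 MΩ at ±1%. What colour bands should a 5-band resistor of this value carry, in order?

red, red, violet, yellow, brown

2270000 Ω = 227 × 10^4.
2 → red
2 → red
7 → violet
Multiplier 10^4 → yellow.
±1% tolerance → brown.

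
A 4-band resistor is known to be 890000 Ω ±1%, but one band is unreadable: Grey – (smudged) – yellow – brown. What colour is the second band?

890000 Ω = 89 × 10^4.
The second band gives digit 9 of the significand, and 9 is white.

white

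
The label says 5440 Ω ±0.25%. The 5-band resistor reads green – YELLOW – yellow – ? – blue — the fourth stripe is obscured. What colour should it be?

5440 Ω = 544 × 10^1.
The fourth band is the multiplier, 10^1, which is brown.

brown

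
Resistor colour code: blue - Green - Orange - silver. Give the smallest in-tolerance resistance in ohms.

Blue → 6 (first significant figure)
Green → 5 (second significant figure)
Orange → ×10^3 multiplier
Silver → ±10% tolerance
65 × 1000 = 65000 Ω
Smallest = 65000 × (1 − 10/100) = 58500 Ω.

58500 Ω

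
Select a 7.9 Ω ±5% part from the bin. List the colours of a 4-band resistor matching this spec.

7.9 Ω = 79 × 10^-1.
7 → violet
9 → white
Multiplier 10^-1 → gold.
±5% tolerance → gold.

violet, white, gold, gold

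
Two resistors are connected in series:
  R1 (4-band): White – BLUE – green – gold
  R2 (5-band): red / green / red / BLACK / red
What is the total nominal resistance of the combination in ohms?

9600252 Ω

R1: white, blue → 96; green ×10^5 → 9600000 Ω.
R2: red, green, red → 252; black ×1 → 252 Ω.
Series: 9600000 + 252 = 9600252 Ω.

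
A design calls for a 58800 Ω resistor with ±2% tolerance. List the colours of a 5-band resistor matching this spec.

58800 Ω = 588 × 10^2.
5 → green
8 → grey
8 → grey
Multiplier 10^2 → red.
±2% tolerance → red.

green, grey, grey, red, red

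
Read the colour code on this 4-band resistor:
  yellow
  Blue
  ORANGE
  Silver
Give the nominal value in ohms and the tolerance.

46000 Ω ±10%

Yellow → 4 (first significant figure)
Blue → 6 (second significant figure)
Orange → ×10^3 multiplier
Silver → ±10% tolerance
46 × 1000 = 46000 Ω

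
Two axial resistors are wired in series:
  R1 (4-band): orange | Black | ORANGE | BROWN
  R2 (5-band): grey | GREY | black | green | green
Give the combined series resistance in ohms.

88030000 Ω

R1: orange, black → 30; orange ×10^3 → 30000 Ω.
R2: grey, grey, black → 880; green ×10^5 → 88000000 Ω.
Series: 30000 + 88000000 = 88030000 Ω.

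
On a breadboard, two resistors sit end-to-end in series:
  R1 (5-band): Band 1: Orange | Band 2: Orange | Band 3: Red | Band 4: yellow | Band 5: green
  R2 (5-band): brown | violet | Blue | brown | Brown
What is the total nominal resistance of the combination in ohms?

3321760 Ω

R1: orange, orange, red → 332; yellow ×10^4 → 3320000 Ω.
R2: brown, violet, blue → 176; brown ×10 → 1760 Ω.
Series: 3320000 + 1760 = 3321760 Ω.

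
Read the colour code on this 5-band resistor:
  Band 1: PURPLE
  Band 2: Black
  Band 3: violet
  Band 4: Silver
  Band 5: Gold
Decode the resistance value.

Violet → 7 (first significant figure)
Black → 0 (second significant figure)
Violet → 7 (third significant figure)
Silver → ×0.01 multiplier
707 × 0.01 = 7.07 Ω

7.07 Ω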